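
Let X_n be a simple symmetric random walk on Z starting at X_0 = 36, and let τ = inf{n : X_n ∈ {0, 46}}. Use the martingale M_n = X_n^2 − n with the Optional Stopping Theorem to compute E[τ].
E[τ] = 360

M_n = X_n^2 − n is a martingale (since E[X_{n+1}^2 | F_n] = X_n^2 + 1). By OST (τ has finite mean in a bounded region), E[M_τ] = E[M_0] = X_0^2 − 0 = 36^2 = 1296. Also E[M_τ] = E[X_τ^2] − E[τ]. The walk exits at 0 or 46, with P(hit 46 first) = 36/46, so E[X_τ^2] = 46^2 · 36/46 + 0 = 1656. Thus E[τ] = E[X_τ^2] − E[M_τ] = 1656 − 1296 = 360 = 36(46 − 36) = 360.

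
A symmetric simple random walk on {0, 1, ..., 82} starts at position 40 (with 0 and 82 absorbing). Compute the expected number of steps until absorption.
E[τ | X_0 = 40] = 1680

Let v_k = E[τ | X_0 = k]. Boundary: v_0 = v_82 = 0. Recurrence: v_k = 1 + (v_{k-1} + v_{k+1})/2 for 1 ≤ k ≤ 81. The particular solution to v_k − (v_{k-1} + v_{k+1})/2 = 1 is v_k = −k^2. Adding homogeneous solution A + B k and matching boundaries gives v_k = k (82 − k). Substituting k = 40: v_40 = 40 · 42 = 1680.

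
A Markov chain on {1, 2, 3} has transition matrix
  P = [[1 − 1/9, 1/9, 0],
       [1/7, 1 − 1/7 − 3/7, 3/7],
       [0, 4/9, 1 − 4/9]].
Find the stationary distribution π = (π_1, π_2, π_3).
π = (36/91, 4/13, 27/91)

This is a birth-death chain on three states, which satisfies detailed balance: π_1 · P_{12} = π_2 · P_{21} and π_2 · P_{23} = π_3 · P_{32}.
From π_1 · 1/9 = π_2 · 1/7: π_2/π_1 = (1/9)/(1/7) = 7/9.
From π_2 · 3/7 = π_3 · 4/9: π_3/π_2 = (3/7)/(4/9) = 27/28.
Take π_1 proportional to 1; then unnormalized π = (1, 7/9, 3/4). Normalize by dividing by the sum 91/36:
  π = (36/91, 4/13, 27/91).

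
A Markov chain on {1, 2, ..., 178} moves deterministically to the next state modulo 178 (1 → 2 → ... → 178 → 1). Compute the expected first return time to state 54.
E[T_54 | X_0 = 54] = 178

The chain cycles deterministically, so starting at state 54 it returns in exactly 178 steps. Equivalently, the stationary distribution is uniform π_j = 1/178 for every state j, so by Kac's formula E[T_54] = 1/π_54 = 178.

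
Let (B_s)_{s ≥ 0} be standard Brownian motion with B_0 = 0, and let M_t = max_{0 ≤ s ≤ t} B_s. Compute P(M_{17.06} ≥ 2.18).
P(M_{17.06} ≥ 2.18) = 2·P(B_{17.06} ≥ 2.18) = 2(1 − Φ(2.18/√17.06)) ≈ 0.5976

By the reflection principle for Brownian motion, P(M_t ≥ a) = 2 · P(B_t ≥ a) for a ≥ 0. Since B_t ~ N(0, t), P(B_t ≥ 2.18) = 1 − Φ(2.18/√t) = 1 − Φ(2.18/√17.06) = 1 − Φ(0.5278). So
  P(M_{17.06} ≥ 2.18) = 2(1 − Φ(0.5278)) ≈ 0.5976.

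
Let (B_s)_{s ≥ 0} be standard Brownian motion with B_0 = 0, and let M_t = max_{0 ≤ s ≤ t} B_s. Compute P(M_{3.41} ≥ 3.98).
P(M_{3.41} ≥ 3.98) = 2·P(B_{3.41} ≥ 3.98) = 2(1 − Φ(3.98/√3.41)) ≈ 0.0311

By the reflection principle for Brownian motion, P(M_t ≥ a) = 2 · P(B_t ≥ a) for a ≥ 0. Since B_t ~ N(0, t), P(B_t ≥ 3.98) = 1 − Φ(3.98/√t) = 1 − Φ(3.98/√3.41) = 1 − Φ(2.1553). So
  P(M_{3.41} ≥ 3.98) = 2(1 − Φ(2.1553)) ≈ 0.0311.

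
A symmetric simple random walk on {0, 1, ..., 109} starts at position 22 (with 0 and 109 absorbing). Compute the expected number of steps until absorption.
E[τ | X_0 = 22] = 1914

Let v_k = E[τ | X_0 = k]. Boundary: v_0 = v_109 = 0. Recurrence: v_k = 1 + (v_{k-1} + v_{k+1})/2 for 1 ≤ k ≤ 108. The particular solution to v_k − (v_{k-1} + v_{k+1})/2 = 1 is v_k = −k^2. Adding homogeneous solution A + B k and matching boundaries gives v_k = k (109 − k). Substituting k = 22: v_22 = 22 · 87 = 1914.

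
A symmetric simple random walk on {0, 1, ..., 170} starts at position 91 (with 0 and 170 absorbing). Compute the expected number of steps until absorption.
E[τ | X_0 = 91] = 7189

Let v_k = E[τ | X_0 = k]. Boundary: v_0 = v_170 = 0. Recurrence: v_k = 1 + (v_{k-1} + v_{k+1})/2 for 1 ≤ k ≤ 169. The particular solution to v_k − (v_{k-1} + v_{k+1})/2 = 1 is v_k = −k^2. Adding homogeneous solution A + B k and matching boundaries gives v_k = k (170 − k). Substituting k = 91: v_91 = 91 · 79 = 7189.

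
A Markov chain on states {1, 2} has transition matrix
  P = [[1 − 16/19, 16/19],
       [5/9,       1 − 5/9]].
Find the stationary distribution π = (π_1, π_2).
π_1 = 95/239, π_2 = 144/239

Solve πP = π with π_1 + π_2 = 1. From πP = π: π_1 · (1 − 16/19) + π_2 · 5/9 = π_1 ⇒ π_2 · 5/9 = π_1 · 16/19 ⇒ π_2/π_1 = (16/19)/(5/9) = 144/95. Together with π_1 + π_2 = 1:
  π_1 = (5/9)/(16/19 + 5/9) = (5/9)/(239/171) = 95/239,
  π_2 = (16/19)/(16/19 + 5/9) = (16/19)/(239/171) = 144/239.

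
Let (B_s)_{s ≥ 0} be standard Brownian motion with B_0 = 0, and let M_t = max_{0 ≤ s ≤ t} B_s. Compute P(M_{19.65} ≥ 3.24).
P(M_{19.65} ≥ 3.24) = 2·P(B_{19.65} ≥ 3.24) = 2(1 − Φ(3.24/√19.65)) ≈ 0.4648

By the reflection principle for Brownian motion, P(M_t ≥ a) = 2 · P(B_t ≥ a) for a ≥ 0. Since B_t ~ N(0, t), P(B_t ≥ 3.24) = 1 − Φ(3.24/√t) = 1 − Φ(3.24/√19.65) = 1 − Φ(0.7309). So
  P(M_{19.65} ≥ 3.24) = 2(1 − Φ(0.7309)) ≈ 0.4648.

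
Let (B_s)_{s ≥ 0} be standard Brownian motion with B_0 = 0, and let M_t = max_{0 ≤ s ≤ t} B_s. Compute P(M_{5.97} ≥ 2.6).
P(M_{5.97} ≥ 2.6) = 2·P(B_{5.97} ≥ 2.6) = 2(1 − Φ(2.6/√5.97)) ≈ 0.2873

By the reflection principle for Brownian motion, P(M_t ≥ a) = 2 · P(B_t ≥ a) for a ≥ 0. Since B_t ~ N(0, t), P(B_t ≥ 2.6) = 1 − Φ(2.6/√t) = 1 − Φ(2.6/√5.97) = 1 − Φ(1.0641). So
  P(M_{5.97} ≥ 2.6) = 2(1 − Φ(1.0641)) ≈ 0.2873.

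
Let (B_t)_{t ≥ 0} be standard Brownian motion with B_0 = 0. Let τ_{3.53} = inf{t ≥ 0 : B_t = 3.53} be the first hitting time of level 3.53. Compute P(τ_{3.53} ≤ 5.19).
P(τ_{3.53} ≤ 5.19) = 2(1 − Φ(3.53/√5.19)) = 2(1 − Φ(1.5495)) ≈ 0.1213

By the reflection principle for standard BM, P(τ_b ≤ t) = 2 · P(B_t ≥ b). Since B_t ~ N(0, t), P(B_t ≥ 3.53) = 1 − Φ(3.53/√t) = 1 − Φ(3.53/√5.19) = 1 − Φ(1.5495) ≈ 0.06063. Doubling: P(τ_{3.53} ≤ 5.19) ≈ 2 · 0.06063 = 0.12126 ≈ 0.1213.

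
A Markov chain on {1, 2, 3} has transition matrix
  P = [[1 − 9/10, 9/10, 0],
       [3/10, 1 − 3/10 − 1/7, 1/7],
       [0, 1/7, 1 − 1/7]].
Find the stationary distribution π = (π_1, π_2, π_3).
π = (1/7, 3/7, 3/7)

This is a birth-death chain on three states, which satisfies detailed balance: π_1 · P_{12} = π_2 · P_{21} and π_2 · P_{23} = π_3 · P_{32}.
From π_1 · 9/10 = π_2 · 3/10: π_2/π_1 = (9/10)/(3/10) = 3.
From π_2 · 1/7 = π_3 · 1/7: π_3/π_2 = (1/7)/(1/7) = 1.
Take π_1 proportional to 1; then unnormalized π = (1, 3, 3). Normalize by dividing by the sum 7:
  π = (1/7, 3/7, 3/7).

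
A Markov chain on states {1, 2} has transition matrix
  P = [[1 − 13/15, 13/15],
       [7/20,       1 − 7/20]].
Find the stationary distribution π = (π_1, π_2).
π_1 = 21/73, π_2 = 52/73

Solve πP = π with π_1 + π_2 = 1. From πP = π: π_1 · (1 − 13/15) + π_2 · 7/20 = π_1 ⇒ π_2 · 7/20 = π_1 · 13/15 ⇒ π_2/π_1 = (13/15)/(7/20) = 52/21. Together with π_1 + π_2 = 1:
  π_1 = (7/20)/(13/15 + 7/20) = (7/20)/(73/60) = 21/73,
  π_2 = (13/15)/(13/15 + 7/20) = (13/15)/(73/60) = 52/73.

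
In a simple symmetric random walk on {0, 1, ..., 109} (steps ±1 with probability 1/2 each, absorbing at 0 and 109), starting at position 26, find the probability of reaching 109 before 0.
P(hit 109 before 0) = 26/109

Let u_k = P(hit 109 before 0 | start at k). Then u_0 = 0, u_109 = 1, and u_k = u_{k-1}/2 + u_{k+1}/2 for 1 ≤ k ≤ 108. This harmonic recurrence is solved by u_k = k/109, giving u_26 = 26/109.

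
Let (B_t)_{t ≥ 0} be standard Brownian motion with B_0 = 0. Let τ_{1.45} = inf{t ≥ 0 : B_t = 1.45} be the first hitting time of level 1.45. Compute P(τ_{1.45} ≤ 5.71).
P(τ_{1.45} ≤ 5.71) = 2(1 − Φ(1.45/√5.71)) = 2(1 − Φ(0.6068)) ≈ 0.5440

By the reflection principle for standard BM, P(τ_b ≤ t) = 2 · P(B_t ≥ b). Since B_t ~ N(0, t), P(B_t ≥ 1.45) = 1 − Φ(1.45/√t) = 1 − Φ(1.45/√5.71) = 1 − Φ(0.6068) ≈ 0.27199. Doubling: P(τ_{1.45} ≤ 5.71) ≈ 2 · 0.27199 = 0.54398 ≈ 0.5440.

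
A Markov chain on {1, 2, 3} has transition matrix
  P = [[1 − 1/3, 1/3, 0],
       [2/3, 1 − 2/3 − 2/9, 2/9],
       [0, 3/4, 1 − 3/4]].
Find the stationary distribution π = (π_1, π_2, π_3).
π = (54/89, 27/89, 8/89)

This is a birth-death chain on three states, which satisfies detailed balance: π_1 · P_{12} = π_2 · P_{21} and π_2 · P_{23} = π_3 · P_{32}.
From π_1 · 1/3 = π_2 · 2/3: π_2/π_1 = (1/3)/(2/3) = 1/2.
From π_2 · 2/9 = π_3 · 3/4: π_3/π_2 = (2/9)/(3/4) = 8/27.
Take π_1 proportional to 1; then unnormalized π = (1, 1/2, 4/27). Normalize by dividing by the sum 89/54:
  π = (54/89, 27/89, 8/89).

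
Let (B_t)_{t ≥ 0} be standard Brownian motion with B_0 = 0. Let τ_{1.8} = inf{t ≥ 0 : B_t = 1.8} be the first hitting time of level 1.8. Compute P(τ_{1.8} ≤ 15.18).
P(τ_{1.8} ≤ 15.18) = 2(1 − Φ(1.8/√15.18)) = 2(1 − Φ(0.4620)) ≈ 0.6441

By the reflection principle for standard BM, P(τ_b ≤ t) = 2 · P(B_t ≥ b). Since B_t ~ N(0, t), P(B_t ≥ 1.8) = 1 − Φ(1.8/√t) = 1 − Φ(1.8/√15.18) = 1 − Φ(0.4620) ≈ 0.32204. Doubling: P(τ_{1.8} ≤ 15.18) ≈ 2 · 0.32204 = 0.64408 ≈ 0.6441.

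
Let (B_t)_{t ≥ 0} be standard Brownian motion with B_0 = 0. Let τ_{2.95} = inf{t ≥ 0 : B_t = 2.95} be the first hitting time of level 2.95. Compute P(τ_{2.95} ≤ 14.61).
P(τ_{2.95} ≤ 14.61) = 2(1 − Φ(2.95/√14.61)) = 2(1 − Φ(0.7718)) ≈ 0.4402

By the reflection principle for standard BM, P(τ_b ≤ t) = 2 · P(B_t ≥ b). Since B_t ~ N(0, t), P(B_t ≥ 2.95) = 1 − Φ(2.95/√t) = 1 − Φ(2.95/√14.61) = 1 − Φ(0.7718) ≈ 0.22012. Doubling: P(τ_{2.95} ≤ 14.61) ≈ 2 · 0.22012 = 0.44024 ≈ 0.4402.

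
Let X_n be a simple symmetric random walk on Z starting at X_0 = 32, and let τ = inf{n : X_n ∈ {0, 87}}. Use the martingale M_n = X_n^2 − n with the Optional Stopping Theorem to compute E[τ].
E[τ] = 1760

M_n = X_n^2 − n is a martingale (since E[X_{n+1}^2 | F_n] = X_n^2 + 1). By OST (τ has finite mean in a bounded region), E[M_τ] = E[M_0] = X_0^2 − 0 = 32^2 = 1024. Also E[M_τ] = E[X_τ^2] − E[τ]. The walk exits at 0 or 87, with P(hit 87 first) = 32/87, so E[X_τ^2] = 87^2 · 32/87 + 0 = 2784. Thus E[τ] = E[X_τ^2] − E[M_τ] = 2784 − 1024 = 1760 = 32(87 − 32) = 1760.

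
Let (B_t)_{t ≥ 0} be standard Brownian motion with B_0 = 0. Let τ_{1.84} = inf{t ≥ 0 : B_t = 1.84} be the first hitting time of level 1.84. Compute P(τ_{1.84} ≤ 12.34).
P(τ_{1.84} ≤ 12.34) = 2(1 − Φ(1.84/√12.34)) = 2(1 − Φ(0.5238)) ≈ 0.6004

By the reflection principle for standard BM, P(τ_b ≤ t) = 2 · P(B_t ≥ b). Since B_t ~ N(0, t), P(B_t ≥ 1.84) = 1 − Φ(1.84/√t) = 1 − Φ(1.84/√12.34) = 1 − Φ(0.5238) ≈ 0.30021. Doubling: P(τ_{1.84} ≤ 12.34) ≈ 2 · 0.30021 = 0.60042 ≈ 0.6004.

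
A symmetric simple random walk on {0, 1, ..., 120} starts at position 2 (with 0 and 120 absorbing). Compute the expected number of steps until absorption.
E[τ | X_0 = 2] = 236

Let v_k = E[τ | X_0 = k]. Boundary: v_0 = v_120 = 0. Recurrence: v_k = 1 + (v_{k-1} + v_{k+1})/2 for 1 ≤ k ≤ 119. The particular solution to v_k − (v_{k-1} + v_{k+1})/2 = 1 is v_k = −k^2. Adding homogeneous solution A + B k and matching boundaries gives v_k = k (120 − k). Substituting k = 2: v_2 = 2 · 118 = 236.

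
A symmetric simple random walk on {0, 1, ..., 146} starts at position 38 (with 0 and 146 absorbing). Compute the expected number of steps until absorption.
E[τ | X_0 = 38] = 4104

Let v_k = E[τ | X_0 = k]. Boundary: v_0 = v_146 = 0. Recurrence: v_k = 1 + (v_{k-1} + v_{k+1})/2 for 1 ≤ k ≤ 145. The particular solution to v_k − (v_{k-1} + v_{k+1})/2 = 1 is v_k = −k^2. Adding homogeneous solution A + B k and matching boundaries gives v_k = k (146 − k). Substituting k = 38: v_38 = 38 · 108 = 4104.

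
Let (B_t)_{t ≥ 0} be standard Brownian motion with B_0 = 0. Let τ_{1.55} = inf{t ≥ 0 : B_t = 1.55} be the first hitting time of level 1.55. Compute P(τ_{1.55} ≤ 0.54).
P(τ_{1.55} ≤ 0.54) = 2(1 − Φ(1.55/√0.54)) = 2(1 − Φ(2.1093)) ≈ 0.0349

By the reflection principle for standard BM, P(τ_b ≤ t) = 2 · P(B_t ≥ b). Since B_t ~ N(0, t), P(B_t ≥ 1.55) = 1 − Φ(1.55/√t) = 1 − Φ(1.55/√0.54) = 1 − Φ(2.1093) ≈ 0.01746. Doubling: P(τ_{1.55} ≤ 0.54) ≈ 2 · 0.01746 = 0.03492 ≈ 0.0349.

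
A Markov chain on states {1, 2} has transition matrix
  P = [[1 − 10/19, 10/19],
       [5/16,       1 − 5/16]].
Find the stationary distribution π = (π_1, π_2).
π_1 = 19/51, π_2 = 32/51

Solve πP = π with π_1 + π_2 = 1. From πP = π: π_1 · (1 − 10/19) + π_2 · 5/16 = π_1 ⇒ π_2 · 5/16 = π_1 · 10/19 ⇒ π_2/π_1 = (10/19)/(5/16) = 32/19. Together with π_1 + π_2 = 1:
  π_1 = (5/16)/(10/19 + 5/16) = (5/16)/(255/304) = 19/51,
  π_2 = (10/19)/(10/19 + 5/16) = (10/19)/(255/304) = 32/51.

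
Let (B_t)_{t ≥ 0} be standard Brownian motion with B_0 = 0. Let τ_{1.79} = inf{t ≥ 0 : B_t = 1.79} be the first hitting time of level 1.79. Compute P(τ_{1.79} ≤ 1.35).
P(τ_{1.79} ≤ 1.35) = 2(1 − Φ(1.79/√1.35)) = 2(1 − Φ(1.5406)) ≈ 0.1234

By the reflection principle for standard BM, P(τ_b ≤ t) = 2 · P(B_t ≥ b). Since B_t ~ N(0, t), P(B_t ≥ 1.79) = 1 − Φ(1.79/√t) = 1 − Φ(1.79/√1.35) = 1 − Φ(1.5406) ≈ 0.06171. Doubling: P(τ_{1.79} ≤ 1.35) ≈ 2 · 0.06171 = 0.12342 ≈ 0.1234.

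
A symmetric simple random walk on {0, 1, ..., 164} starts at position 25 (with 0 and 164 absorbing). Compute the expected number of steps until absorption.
E[τ | X_0 = 25] = 3475

Let v_k = E[τ | X_0 = k]. Boundary: v_0 = v_164 = 0. Recurrence: v_k = 1 + (v_{k-1} + v_{k+1})/2 for 1 ≤ k ≤ 163. The particular solution to v_k − (v_{k-1} + v_{k+1})/2 = 1 is v_k = −k^2. Adding homogeneous solution A + B k and matching boundaries gives v_k = k (164 − k). Substituting k = 25: v_25 = 25 · 139 = 3475.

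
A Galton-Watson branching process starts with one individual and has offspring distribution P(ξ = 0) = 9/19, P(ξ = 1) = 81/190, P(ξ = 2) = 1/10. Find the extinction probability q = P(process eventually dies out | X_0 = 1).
q = 1

Mean offspring μ = 0·9/19 + 1·81/190 + 2·1/10 = 119/190 ≤ 1. For μ ≤ 1 with offspring not concentrated at 1, the Galton-Watson process goes extinct almost surely, so q = 1.
(Algebraic check: The pgf is f(s) = 9/19 + 81/190·s + 1/10·s². The extinction probability q is the smallest fixed point of f in [0, 1]. Setting s = f(s):
  1/10·s² + (81/190 − 1)·s + 9/19 = 0
  1/10·s² − (9/19 + 1/10)·s + 9/19 = 0
which factors as (s − 1)·(1/10·s − 9/19) = 0, giving roots s = 1 and s = (9/19)/(1/10) = 90/19. Since 90/19 ≥ 1, the smallest root in [0, 1] is s = 1.)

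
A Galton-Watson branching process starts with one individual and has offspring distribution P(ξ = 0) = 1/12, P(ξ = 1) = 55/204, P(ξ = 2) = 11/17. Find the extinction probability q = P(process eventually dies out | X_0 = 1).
q = 17/132

The pgf is f(s) = 1/12 + 55/204·s + 11/17·s². The extinction probability q is the smallest fixed point of f in [0, 1]. Setting s = f(s):
  11/17·s² + (55/204 − 1)·s + 1/12 = 0
  11/17·s² − (1/12 + 11/17)·s + 1/12 = 0
which factors as (s − 1)·(11/17·s − 1/12) = 0, giving roots s = 1 and s = (1/12)/(11/17) = 17/132.
Mean offspring μ = 55/204 + 2·11/17 = 319/204 > 1 (supercritical), so q < 1. The extinction probability is the smaller root: q = (1/12)/(11/17) = 17/132.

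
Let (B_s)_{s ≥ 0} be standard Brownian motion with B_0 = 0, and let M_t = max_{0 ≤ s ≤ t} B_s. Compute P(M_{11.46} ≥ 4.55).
P(M_{11.46} ≥ 4.55) = 2·P(B_{11.46} ≥ 4.55) = 2(1 − Φ(4.55/√11.46)) ≈ 0.1789

By the reflection principle for Brownian motion, P(M_t ≥ a) = 2 · P(B_t ≥ a) for a ≥ 0. Since B_t ~ N(0, t), P(B_t ≥ 4.55) = 1 − Φ(4.55/√t) = 1 − Φ(4.55/√11.46) = 1 − Φ(1.3441). So
  P(M_{11.46} ≥ 4.55) = 2(1 − Φ(1.3441)) ≈ 0.1789.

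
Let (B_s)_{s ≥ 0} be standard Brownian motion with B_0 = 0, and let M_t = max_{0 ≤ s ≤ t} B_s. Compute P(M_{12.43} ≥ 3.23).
P(M_{12.43} ≥ 3.23) = 2·P(B_{12.43} ≥ 3.23) = 2(1 − Φ(3.23/√12.43)) ≈ 0.3596

By the reflection principle for Brownian motion, P(M_t ≥ a) = 2 · P(B_t ≥ a) for a ≥ 0. Since B_t ~ N(0, t), P(B_t ≥ 3.23) = 1 − Φ(3.23/√t) = 1 − Φ(3.23/√12.43) = 1 − Φ(0.9162). So
  P(M_{12.43} ≥ 3.23) = 2(1 − Φ(0.9162)) ≈ 0.3596.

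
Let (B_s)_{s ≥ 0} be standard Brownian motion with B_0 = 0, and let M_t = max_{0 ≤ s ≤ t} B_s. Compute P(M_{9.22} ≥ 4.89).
P(M_{9.22} ≥ 4.89) = 2·P(B_{9.22} ≥ 4.89) = 2(1 − Φ(4.89/√9.22)) ≈ 0.1073

By the reflection principle for Brownian motion, P(M_t ≥ a) = 2 · P(B_t ≥ a) for a ≥ 0. Since B_t ~ N(0, t), P(B_t ≥ 4.89) = 1 − Φ(4.89/√t) = 1 − Φ(4.89/√9.22) = 1 − Φ(1.6104). So
  P(M_{9.22} ≥ 4.89) = 2(1 − Φ(1.6104)) ≈ 0.1073.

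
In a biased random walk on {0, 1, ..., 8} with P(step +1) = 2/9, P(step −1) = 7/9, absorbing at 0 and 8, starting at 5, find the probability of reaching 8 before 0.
P(hit 8 before 0) = (1 − (7/2)^5) / (1 − (7/2)^8) = 26840/1152909

Let u_k denote P(reach 8 before 0 | start at k). Boundary: u_0 = 0, u_8 = 1. Recurrence: u_k = 2/9·u_{k+1} + 7/9·u_{k-1} for 1 ≤ k ≤ 7. Try u_k = A + B·r^k with r = q/p = (7/9)/(2/9) = 7/2. Substitution satisfies the recurrence; boundary conditions give:
  u_k = (1 − r^k) / (1 − r^N) = (1 − (7/2)^5) / (1 − (7/2)^8) = 26840/1152909.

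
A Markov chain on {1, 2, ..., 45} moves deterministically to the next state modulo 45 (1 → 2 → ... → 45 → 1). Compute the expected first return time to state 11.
E[T_11 | X_0 = 11] = 45

The chain cycles deterministically, so starting at state 11 it returns in exactly 45 steps. Equivalently, the stationary distribution is uniform π_j = 1/45 for every state j, so by Kac's formula E[T_11] = 1/π_11 = 45.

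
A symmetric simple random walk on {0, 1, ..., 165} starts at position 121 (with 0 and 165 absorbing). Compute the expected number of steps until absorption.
E[τ | X_0 = 121] = 5324

Let v_k = E[τ | X_0 = k]. Boundary: v_0 = v_165 = 0. Recurrence: v_k = 1 + (v_{k-1} + v_{k+1})/2 for 1 ≤ k ≤ 164. The particular solution to v_k − (v_{k-1} + v_{k+1})/2 = 1 is v_k = −k^2. Adding homogeneous solution A + B k and matching boundaries gives v_k = k (165 − k). Substituting k = 121: v_121 = 121 · 44 = 5324.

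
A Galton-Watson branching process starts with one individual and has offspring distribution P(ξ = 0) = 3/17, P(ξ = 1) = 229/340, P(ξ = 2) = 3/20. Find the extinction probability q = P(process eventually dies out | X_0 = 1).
q = 1

Mean offspring μ = 0·3/17 + 1·229/340 + 2·3/20 = 331/340 ≤ 1. For μ ≤ 1 with offspring not concentrated at 1, the Galton-Watson process goes extinct almost surely, so q = 1.
(Algebraic check: The pgf is f(s) = 3/17 + 229/340·s + 3/20·s². The extinction probability q is the smallest fixed point of f in [0, 1]. Setting s = f(s):
  3/20·s² + (229/340 − 1)·s + 3/17 = 0
  3/20·s² − (3/17 + 3/20)·s + 3/17 = 0
which factors as (s − 1)·(3/20·s − 3/17) = 0, giving roots s = 1 and s = (3/17)/(3/20) = 20/17. Since 20/17 ≥ 1, the smallest root in [0, 1] is s = 1.)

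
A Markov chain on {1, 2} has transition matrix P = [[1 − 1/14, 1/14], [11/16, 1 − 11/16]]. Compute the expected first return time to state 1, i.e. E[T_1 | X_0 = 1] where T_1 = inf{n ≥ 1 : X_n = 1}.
E[T_1 | X_0 = 1] = 1/π_1 = 85/77

For an irreducible recurrent Markov chain with stationary distribution π, E[T_i | X_0 = i] = 1/π_i (Kac's formula). Here π_1 = (11/16)/(1/14 + 11/16) = (11/16)/(85/112) = 77/85, so E[T_1 | X_0 = 1] = 1/π_1 = (1/14 + 11/16)/(11/16) = (85/112)/(11/16) = 85/77.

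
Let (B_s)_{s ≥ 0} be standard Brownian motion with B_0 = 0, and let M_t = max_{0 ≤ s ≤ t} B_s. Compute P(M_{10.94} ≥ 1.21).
P(M_{10.94} ≥ 1.21) = 2·P(B_{10.94} ≥ 1.21) = 2(1 − Φ(1.21/√10.94)) ≈ 0.7145

By the reflection principle for Brownian motion, P(M_t ≥ a) = 2 · P(B_t ≥ a) for a ≥ 0. Since B_t ~ N(0, t), P(B_t ≥ 1.21) = 1 − Φ(1.21/√t) = 1 − Φ(1.21/√10.94) = 1 − Φ(0.3658). So
  P(M_{10.94} ≥ 1.21) = 2(1 − Φ(0.3658)) ≈ 0.7145.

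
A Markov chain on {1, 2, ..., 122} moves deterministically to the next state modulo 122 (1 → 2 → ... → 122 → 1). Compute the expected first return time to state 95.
E[T_95 | X_0 = 95] = 122

The chain cycles deterministically, so starting at state 95 it returns in exactly 122 steps. Equivalently, the stationary distribution is uniform π_j = 1/122 for every state j, so by Kac's formula E[T_95] = 1/π_95 = 122.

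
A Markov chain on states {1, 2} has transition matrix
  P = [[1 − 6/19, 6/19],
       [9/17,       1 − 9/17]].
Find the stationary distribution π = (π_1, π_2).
π_1 = 57/91, π_2 = 34/91

Solve πP = π with π_1 + π_2 = 1. From πP = π: π_1 · (1 − 6/19) + π_2 · 9/17 = π_1 ⇒ π_2 · 9/17 = π_1 · 6/19 ⇒ π_2/π_1 = (6/19)/(9/17) = 34/57. Together with π_1 + π_2 = 1:
  π_1 = (9/17)/(6/19 + 9/17) = (9/17)/(273/323) = 57/91,
  π_2 = (6/19)/(6/19 + 9/17) = (6/19)/(273/323) = 34/91.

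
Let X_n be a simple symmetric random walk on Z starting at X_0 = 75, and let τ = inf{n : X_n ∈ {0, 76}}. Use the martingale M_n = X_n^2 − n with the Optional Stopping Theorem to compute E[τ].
E[τ] = 75

M_n = X_n^2 − n is a martingale (since E[X_{n+1}^2 | F_n] = X_n^2 + 1). By OST (τ has finite mean in a bounded region), E[M_τ] = E[M_0] = X_0^2 − 0 = 75^2 = 5625. Also E[M_τ] = E[X_τ^2] − E[τ]. The walk exits at 0 or 76, with P(hit 76 first) = 75/76, so E[X_τ^2] = 76^2 · 75/76 + 0 = 5700. Thus E[τ] = E[X_τ^2] − E[M_τ] = 5700 − 5625 = 75 = 75(76 − 75) = 75.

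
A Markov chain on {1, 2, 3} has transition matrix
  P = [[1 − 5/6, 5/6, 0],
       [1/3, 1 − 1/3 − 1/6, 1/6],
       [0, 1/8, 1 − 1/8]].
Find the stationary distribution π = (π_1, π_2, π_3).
π = (6/41, 15/41, 20/41)

This is a birth-death chain on three states, which satisfies detailed balance: π_1 · P_{12} = π_2 · P_{21} and π_2 · P_{23} = π_3 · P_{32}.
From π_1 · 5/6 = π_2 · 1/3: π_2/π_1 = (5/6)/(1/3) = 5/2.
From π_2 · 1/6 = π_3 · 1/8: π_3/π_2 = (1/6)/(1/8) = 4/3.
Take π_1 proportional to 1; then unnormalized π = (1, 5/2, 10/3). Normalize by dividing by the sum 41/6:
  π = (6/41, 15/41, 20/41).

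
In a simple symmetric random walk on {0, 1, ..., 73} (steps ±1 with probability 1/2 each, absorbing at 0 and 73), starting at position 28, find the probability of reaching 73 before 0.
P(hit 73 before 0) = 28/73

Let u_k = P(hit 73 before 0 | start at k). Then u_0 = 0, u_73 = 1, and u_k = u_{k-1}/2 + u_{k+1}/2 for 1 ≤ k ≤ 72. This harmonic recurrence is solved by u_k = k/73, giving u_28 = 28/73.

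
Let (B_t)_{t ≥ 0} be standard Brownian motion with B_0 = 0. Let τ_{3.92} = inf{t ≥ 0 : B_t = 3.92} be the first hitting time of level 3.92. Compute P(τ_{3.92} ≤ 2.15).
P(τ_{3.92} ≤ 2.15) = 2(1 − Φ(3.92/√2.15)) = 2(1 − Φ(2.6734)) ≈ 0.0075

By the reflection principle for standard BM, P(τ_b ≤ t) = 2 · P(B_t ≥ b). Since B_t ~ N(0, t), P(B_t ≥ 3.92) = 1 − Φ(3.92/√t) = 1 − Φ(3.92/√2.15) = 1 − Φ(2.6734) ≈ 0.00375. Doubling: P(τ_{3.92} ≤ 2.15) ≈ 2 · 0.00375 = 0.00750 ≈ 0.0075.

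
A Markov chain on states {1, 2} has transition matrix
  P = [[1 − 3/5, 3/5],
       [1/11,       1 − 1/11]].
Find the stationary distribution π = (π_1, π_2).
π_1 = 5/38, π_2 = 33/38

Solve πP = π with π_1 + π_2 = 1. From πP = π: π_1 · (1 − 3/5) + π_2 · 1/11 = π_1 ⇒ π_2 · 1/11 = π_1 · 3/5 ⇒ π_2/π_1 = (3/5)/(1/11) = 33/5. Together with π_1 + π_2 = 1:
  π_1 = (1/11)/(3/5 + 1/11) = (1/11)/(38/55) = 5/38,
  π_2 = (3/5)/(3/5 + 1/11) = (3/5)/(38/55) = 33/38.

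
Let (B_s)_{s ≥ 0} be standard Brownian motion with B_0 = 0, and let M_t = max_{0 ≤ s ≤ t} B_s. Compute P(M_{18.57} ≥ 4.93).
P(M_{18.57} ≥ 4.93) = 2·P(B_{18.57} ≥ 4.93) = 2(1 − Φ(4.93/√18.57)) ≈ 0.2526

By the reflection principle for Brownian motion, P(M_t ≥ a) = 2 · P(B_t ≥ a) for a ≥ 0. Since B_t ~ N(0, t), P(B_t ≥ 4.93) = 1 − Φ(4.93/√t) = 1 − Φ(4.93/√18.57) = 1 − Φ(1.1440). So
  P(M_{18.57} ≥ 4.93) = 2(1 − Φ(1.1440)) ≈ 0.2526.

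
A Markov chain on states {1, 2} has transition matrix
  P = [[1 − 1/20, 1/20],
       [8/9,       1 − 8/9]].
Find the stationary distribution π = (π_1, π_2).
π_1 = 160/169, π_2 = 9/169

Solve πP = π with π_1 + π_2 = 1. From πP = π: π_1 · (1 − 1/20) + π_2 · 8/9 = π_1 ⇒ π_2 · 8/9 = π_1 · 1/20 ⇒ π_2/π_1 = (1/20)/(8/9) = 9/160. Together with π_1 + π_2 = 1:
  π_1 = (8/9)/(1/20 + 8/9) = (8/9)/(169/180) = 160/169,
  π_2 = (1/20)/(1/20 + 8/9) = (1/20)/(169/180) = 9/169.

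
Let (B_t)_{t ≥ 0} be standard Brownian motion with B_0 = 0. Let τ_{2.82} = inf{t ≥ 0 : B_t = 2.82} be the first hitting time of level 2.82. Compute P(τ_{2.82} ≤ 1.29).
P(τ_{2.82} ≤ 1.29) = 2(1 − Φ(2.82/√1.29)) = 2(1 − Φ(2.4829)) ≈ 0.0130

By the reflection principle for standard BM, P(τ_b ≤ t) = 2 · P(B_t ≥ b). Since B_t ~ N(0, t), P(B_t ≥ 2.82) = 1 − Φ(2.82/√t) = 1 − Φ(2.82/√1.29) = 1 − Φ(2.4829) ≈ 0.00652. Doubling: P(τ_{2.82} ≤ 1.29) ≈ 2 · 0.00652 = 0.01304 ≈ 0.0130.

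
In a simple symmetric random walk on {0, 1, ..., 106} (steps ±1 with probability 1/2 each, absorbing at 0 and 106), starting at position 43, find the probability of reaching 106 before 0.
P(hit 106 before 0) = 43/106

Let u_k = P(hit 106 before 0 | start at k). Then u_0 = 0, u_106 = 1, and u_k = u_{k-1}/2 + u_{k+1}/2 for 1 ≤ k ≤ 105. This harmonic recurrence is solved by u_k = k/106, giving u_43 = 43/106.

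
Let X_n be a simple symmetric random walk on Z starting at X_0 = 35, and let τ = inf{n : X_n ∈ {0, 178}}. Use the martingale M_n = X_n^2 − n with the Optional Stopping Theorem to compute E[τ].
E[τ] = 5005

M_n = X_n^2 − n is a martingale (since E[X_{n+1}^2 | F_n] = X_n^2 + 1). By OST (τ has finite mean in a bounded region), E[M_τ] = E[M_0] = X_0^2 − 0 = 35^2 = 1225. Also E[M_τ] = E[X_τ^2] − E[τ]. The walk exits at 0 or 178, with P(hit 178 first) = 35/178, so E[X_τ^2] = 178^2 · 35/178 + 0 = 6230. Thus E[τ] = E[X_τ^2] − E[M_τ] = 6230 − 1225 = 5005 = 35(178 − 35) = 5005.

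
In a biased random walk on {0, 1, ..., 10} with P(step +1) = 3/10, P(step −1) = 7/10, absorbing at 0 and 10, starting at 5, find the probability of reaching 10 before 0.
P(hit 10 before 0) = (1 − (7/3)^5) / (1 − (7/3)^10) = 243/17050

Let u_k denote P(reach 10 before 0 | start at k). Boundary: u_0 = 0, u_10 = 1. Recurrence: u_k = 3/10·u_{k+1} + 7/10·u_{k-1} for 1 ≤ k ≤ 9. Try u_k = A + B·r^k with r = q/p = (7/10)/(3/10) = 7/3. Substitution satisfies the recurrence; boundary conditions give:
  u_k = (1 − r^k) / (1 − r^N) = (1 − (7/3)^5) / (1 − (7/3)^10) = 243/17050.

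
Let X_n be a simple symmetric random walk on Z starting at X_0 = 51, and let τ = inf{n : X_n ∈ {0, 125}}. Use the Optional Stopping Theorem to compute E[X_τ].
E[X_τ] = 51

X_n is a martingale and τ is a bounded-mean stopping time (indeed τ is finite a.s. with bounded expectation since the walk is in a bounded region). By the OST, E[X_τ] = E[X_0] = 51. Equivalently: E[X_τ] = 125 · P(hit 125 first) + 0 · P(hit 0 first) = 125 · (51/125) = 51.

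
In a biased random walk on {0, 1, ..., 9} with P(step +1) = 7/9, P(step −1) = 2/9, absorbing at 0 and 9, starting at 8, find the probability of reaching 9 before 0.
P(hit 9 before 0) = (1 − (2/7)^8) / (1 − (2/7)^9) = 8070363/8070619

Let u_k denote P(reach 9 before 0 | start at k). Boundary: u_0 = 0, u_9 = 1. Recurrence: u_k = 7/9·u_{k+1} + 2/9·u_{k-1} for 1 ≤ k ≤ 8. Try u_k = A + B·r^k with r = q/p = (2/9)/(7/9) = 2/7. Substitution satisfies the recurrence; boundary conditions give:
  u_k = (1 − r^k) / (1 − r^N) = (1 − (2/7)^8) / (1 − (2/7)^9) = 8070363/8070619.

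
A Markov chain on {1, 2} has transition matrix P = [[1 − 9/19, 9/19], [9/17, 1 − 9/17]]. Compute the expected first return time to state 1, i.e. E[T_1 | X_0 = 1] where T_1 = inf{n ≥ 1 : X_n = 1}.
E[T_1 | X_0 = 1] = 1/π_1 = 36/19

For an irreducible recurrent Markov chain with stationary distribution π, E[T_i | X_0 = i] = 1/π_i (Kac's formula). Here π_1 = (9/17)/(9/19 + 9/17) = (9/17)/(324/323) = 19/36, so E[T_1 | X_0 = 1] = 1/π_1 = (9/19 + 9/17)/(9/17) = (324/323)/(9/17) = 36/19.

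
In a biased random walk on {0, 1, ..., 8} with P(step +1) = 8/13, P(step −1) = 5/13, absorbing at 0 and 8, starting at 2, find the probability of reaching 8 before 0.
P(hit 8 before 0) = (1 − (5/8)^2) / (1 − (5/8)^8) = 262144/420169

Let u_k denote P(reach 8 before 0 | start at k). Boundary: u_0 = 0, u_8 = 1. Recurrence: u_k = 8/13·u_{k+1} + 5/13·u_{k-1} for 1 ≤ k ≤ 7. Try u_k = A + B·r^k with r = q/p = (5/13)/(8/13) = 5/8. Substitution satisfies the recurrence; boundary conditions give:
  u_k = (1 − r^k) / (1 − r^N) = (1 − (5/8)^2) / (1 − (5/8)^8) = 262144/420169.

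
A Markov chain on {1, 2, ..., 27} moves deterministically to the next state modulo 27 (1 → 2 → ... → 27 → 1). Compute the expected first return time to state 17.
E[T_17 | X_0 = 17] = 27

The chain cycles deterministically, so starting at state 17 it returns in exactly 27 steps. Equivalently, the stationary distribution is uniform π_j = 1/27 for every state j, so by Kac's formula E[T_17] = 1/π_17 = 27.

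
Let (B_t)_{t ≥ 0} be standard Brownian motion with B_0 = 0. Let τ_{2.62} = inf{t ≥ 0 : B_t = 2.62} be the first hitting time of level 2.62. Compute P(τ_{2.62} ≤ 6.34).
P(τ_{2.62} ≤ 6.34) = 2(1 − Φ(2.62/√6.34)) = 2(1 − Φ(1.0405)) ≈ 0.2981

By the reflection principle for standard BM, P(τ_b ≤ t) = 2 · P(B_t ≥ b). Since B_t ~ N(0, t), P(B_t ≥ 2.62) = 1 − Φ(2.62/√t) = 1 − Φ(2.62/√6.34) = 1 − Φ(1.0405) ≈ 0.14905. Doubling: P(τ_{2.62} ≤ 6.34) ≈ 2 · 0.14905 = 0.29810 ≈ 0.2981.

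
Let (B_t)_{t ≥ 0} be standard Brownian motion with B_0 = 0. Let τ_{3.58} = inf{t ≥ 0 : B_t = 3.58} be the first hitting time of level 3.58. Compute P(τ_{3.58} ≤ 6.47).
P(τ_{3.58} ≤ 6.47) = 2(1 − Φ(3.58/√6.47)) = 2(1 − Φ(1.4074)) ≈ 0.1593

By the reflection principle for standard BM, P(τ_b ≤ t) = 2 · P(B_t ≥ b). Since B_t ~ N(0, t), P(B_t ≥ 3.58) = 1 − Φ(3.58/√t) = 1 − Φ(3.58/√6.47) = 1 − Φ(1.4074) ≈ 0.07965. Doubling: P(τ_{3.58} ≤ 6.47) ≈ 2 · 0.07965 = 0.15930 ≈ 0.1593.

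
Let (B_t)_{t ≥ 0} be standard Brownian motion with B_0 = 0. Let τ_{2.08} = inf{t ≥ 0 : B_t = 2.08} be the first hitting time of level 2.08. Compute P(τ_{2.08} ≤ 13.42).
P(τ_{2.08} ≤ 13.42) = 2(1 − Φ(2.08/√13.42)) = 2(1 − Φ(0.5678)) ≈ 0.5702

By the reflection principle for standard BM, P(τ_b ≤ t) = 2 · P(B_t ≥ b). Since B_t ~ N(0, t), P(B_t ≥ 2.08) = 1 − Φ(2.08/√t) = 1 − Φ(2.08/√13.42) = 1 − Φ(0.5678) ≈ 0.28509. Doubling: P(τ_{2.08} ≤ 13.42) ≈ 2 · 0.28509 = 0.57018 ≈ 0.5702.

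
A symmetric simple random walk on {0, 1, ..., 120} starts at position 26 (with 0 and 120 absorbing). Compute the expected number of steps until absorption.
E[τ | X_0 = 26] = 2444

Let v_k = E[τ | X_0 = k]. Boundary: v_0 = v_120 = 0. Recurrence: v_k = 1 + (v_{k-1} + v_{k+1})/2 for 1 ≤ k ≤ 119. The particular solution to v_k − (v_{k-1} + v_{k+1})/2 = 1 is v_k = −k^2. Adding homogeneous solution A + B k and matching boundaries gives v_k = k (120 − k). Substituting k = 26: v_26 = 26 · 94 = 2444.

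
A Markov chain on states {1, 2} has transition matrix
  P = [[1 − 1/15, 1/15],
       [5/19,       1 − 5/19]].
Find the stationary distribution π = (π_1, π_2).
π_1 = 75/94, π_2 = 19/94

Solve πP = π with π_1 + π_2 = 1. From πP = π: π_1 · (1 − 1/15) + π_2 · 5/19 = π_1 ⇒ π_2 · 5/19 = π_1 · 1/15 ⇒ π_2/π_1 = (1/15)/(5/19) = 19/75. Together with π_1 + π_2 = 1:
  π_1 = (5/19)/(1/15 + 5/19) = (5/19)/(94/285) = 75/94,
  π_2 = (1/15)/(1/15 + 5/19) = (1/15)/(94/285) = 19/94.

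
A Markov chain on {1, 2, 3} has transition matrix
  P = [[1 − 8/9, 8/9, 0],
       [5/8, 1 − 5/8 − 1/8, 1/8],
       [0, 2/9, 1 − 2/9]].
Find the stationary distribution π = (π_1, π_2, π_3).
π = (9/29, 64/145, 36/145)

This is a birth-death chain on three states, which satisfies detailed balance: π_1 · P_{12} = π_2 · P_{21} and π_2 · P_{23} = π_3 · P_{32}.
From π_1 · 8/9 = π_2 · 5/8: π_2/π_1 = (8/9)/(5/8) = 64/45.
From π_2 · 1/8 = π_3 · 2/9: π_3/π_2 = (1/8)/(2/9) = 9/16.
Take π_1 proportional to 1; then unnormalized π = (1, 64/45, 4/5). Normalize by dividing by the sum 29/9:
  π = (9/29, 64/145, 36/145).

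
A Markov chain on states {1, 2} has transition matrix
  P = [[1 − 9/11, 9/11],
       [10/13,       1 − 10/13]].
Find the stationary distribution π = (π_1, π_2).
π_1 = 110/227, π_2 = 117/227

Solve πP = π with π_1 + π_2 = 1. From πP = π: π_1 · (1 − 9/11) + π_2 · 10/13 = π_1 ⇒ π_2 · 10/13 = π_1 · 9/11 ⇒ π_2/π_1 = (9/11)/(10/13) = 117/110. Together with π_1 + π_2 = 1:
  π_1 = (10/13)/(9/11 + 10/13) = (10/13)/(227/143) = 110/227,
  π_2 = (9/11)/(9/11 + 10/13) = (9/11)/(227/143) = 117/227.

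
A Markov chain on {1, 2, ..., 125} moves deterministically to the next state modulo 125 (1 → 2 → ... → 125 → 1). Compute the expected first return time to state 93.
E[T_93 | X_0 = 93] = 125

The chain cycles deterministically, so starting at state 93 it returns in exactly 125 steps. Equivalently, the stationary distribution is uniform π_j = 1/125 for every state j, so by Kac's formula E[T_93] = 1/π_93 = 125.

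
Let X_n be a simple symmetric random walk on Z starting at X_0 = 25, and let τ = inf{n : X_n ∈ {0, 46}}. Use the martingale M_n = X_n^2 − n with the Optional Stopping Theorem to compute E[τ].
E[τ] = 525

M_n = X_n^2 − n is a martingale (since E[X_{n+1}^2 | F_n] = X_n^2 + 1). By OST (τ has finite mean in a bounded region), E[M_τ] = E[M_0] = X_0^2 − 0 = 25^2 = 625. Also E[M_τ] = E[X_τ^2] − E[τ]. The walk exits at 0 or 46, with P(hit 46 first) = 25/46, so E[X_τ^2] = 46^2 · 25/46 + 0 = 1150. Thus E[τ] = E[X_τ^2] − E[M_τ] = 1150 − 625 = 525 = 25(46 − 25) = 525.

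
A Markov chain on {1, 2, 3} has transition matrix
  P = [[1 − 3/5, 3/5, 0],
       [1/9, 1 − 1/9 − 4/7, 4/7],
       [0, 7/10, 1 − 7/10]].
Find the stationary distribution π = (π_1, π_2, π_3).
π = (245/2648, 1323/2648, 135/331)

This is a birth-death chain on three states, which satisfies detailed balance: π_1 · P_{12} = π_2 · P_{21} and π_2 · P_{23} = π_3 · P_{32}.
From π_1 · 3/5 = π_2 · 1/9: π_2/π_1 = (3/5)/(1/9) = 27/5.
From π_2 · 4/7 = π_3 · 7/10: π_3/π_2 = (4/7)/(7/10) = 40/49.
Take π_1 proportional to 1; then unnormalized π = (1, 27/5, 216/49). Normalize by dividing by the sum 2648/245:
  π = (245/2648, 1323/2648, 135/331).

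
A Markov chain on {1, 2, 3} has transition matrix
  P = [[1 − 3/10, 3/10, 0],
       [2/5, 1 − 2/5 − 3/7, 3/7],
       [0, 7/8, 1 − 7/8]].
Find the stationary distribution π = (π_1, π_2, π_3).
π = (196/415, 147/415, 72/415)

This is a birth-death chain on three states, which satisfies detailed balance: π_1 · P_{12} = π_2 · P_{21} and π_2 · P_{23} = π_3 · P_{32}.
From π_1 · 3/10 = π_2 · 2/5: π_2/π_1 = (3/10)/(2/5) = 3/4.
From π_2 · 3/7 = π_3 · 7/8: π_3/π_2 = (3/7)/(7/8) = 24/49.
Take π_1 proportional to 1; then unnormalized π = (1, 3/4, 18/49). Normalize by dividing by the sum 415/196:
  π = (196/415, 147/415, 72/415).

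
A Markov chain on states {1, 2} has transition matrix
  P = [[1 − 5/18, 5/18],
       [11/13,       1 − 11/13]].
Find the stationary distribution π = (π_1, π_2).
π_1 = 198/263, π_2 = 65/263

Solve πP = π with π_1 + π_2 = 1. From πP = π: π_1 · (1 − 5/18) + π_2 · 11/13 = π_1 ⇒ π_2 · 11/13 = π_1 · 5/18 ⇒ π_2/π_1 = (5/18)/(11/13) = 65/198. Together with π_1 + π_2 = 1:
  π_1 = (11/13)/(5/18 + 11/13) = (11/13)/(263/234) = 198/263,
  π_2 = (5/18)/(5/18 + 11/13) = (5/18)/(263/234) = 65/263.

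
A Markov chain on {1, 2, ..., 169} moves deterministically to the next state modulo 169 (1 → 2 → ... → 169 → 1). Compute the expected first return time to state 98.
E[T_98 | X_0 = 98] = 169

The chain cycles deterministically, so starting at state 98 it returns in exactly 169 steps. Equivalently, the stationary distribution is uniform π_j = 1/169 for every state j, so by Kac's formula E[T_98] = 1/π_98 = 169.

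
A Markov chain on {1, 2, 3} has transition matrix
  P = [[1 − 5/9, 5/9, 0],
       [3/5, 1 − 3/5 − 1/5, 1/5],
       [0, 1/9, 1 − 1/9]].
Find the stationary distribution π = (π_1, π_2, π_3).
π = (27/97, 25/97, 45/97)

This is a birth-death chain on three states, which satisfies detailed balance: π_1 · P_{12} = π_2 · P_{21} and π_2 · P_{23} = π_3 · P_{32}.
From π_1 · 5/9 = π_2 · 3/5: π_2/π_1 = (5/9)/(3/5) = 25/27.
From π_2 · 1/5 = π_3 · 1/9: π_3/π_2 = (1/5)/(1/9) = 9/5.
Take π_1 proportional to 1; then unnormalized π = (1, 25/27, 5/3). Normalize by dividing by the sum 97/27:
  π = (27/97, 25/97, 45/97).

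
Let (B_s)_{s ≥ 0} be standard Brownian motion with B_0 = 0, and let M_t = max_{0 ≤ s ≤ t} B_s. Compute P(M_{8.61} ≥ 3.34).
P(M_{8.61} ≥ 3.34) = 2·P(B_{8.61} ≥ 3.34) = 2(1 − Φ(3.34/√8.61)) ≈ 0.2550

By the reflection principle for Brownian motion, P(M_t ≥ a) = 2 · P(B_t ≥ a) for a ≥ 0. Since B_t ~ N(0, t), P(B_t ≥ 3.34) = 1 − Φ(3.34/√t) = 1 − Φ(3.34/√8.61) = 1 − Φ(1.1383). So
  P(M_{8.61} ≥ 3.34) = 2(1 − Φ(1.1383)) ≈ 0.2550.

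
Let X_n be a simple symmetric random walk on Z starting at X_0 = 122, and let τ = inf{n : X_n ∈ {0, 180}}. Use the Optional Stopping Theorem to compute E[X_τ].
E[X_τ] = 122

X_n is a martingale and τ is a bounded-mean stopping time (indeed τ is finite a.s. with bounded expectation since the walk is in a bounded region). By the OST, E[X_τ] = E[X_0] = 122. Equivalently: E[X_τ] = 180 · P(hit 180 first) + 0 · P(hit 0 first) = 180 · (122/180) = 122.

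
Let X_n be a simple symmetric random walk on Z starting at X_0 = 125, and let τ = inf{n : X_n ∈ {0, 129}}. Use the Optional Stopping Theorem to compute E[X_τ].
E[X_τ] = 125

X_n is a martingale and τ is a bounded-mean stopping time (indeed τ is finite a.s. with bounded expectation since the walk is in a bounded region). By the OST, E[X_τ] = E[X_0] = 125. Equivalently: E[X_τ] = 129 · P(hit 129 first) + 0 · P(hit 0 first) = 129 · (125/129) = 125.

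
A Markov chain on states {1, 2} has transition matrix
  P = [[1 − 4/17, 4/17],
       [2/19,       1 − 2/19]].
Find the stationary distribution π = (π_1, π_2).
π_1 = 17/55, π_2 = 38/55

Solve πP = π with π_1 + π_2 = 1. From πP = π: π_1 · (1 − 4/17) + π_2 · 2/19 = π_1 ⇒ π_2 · 2/19 = π_1 · 4/17 ⇒ π_2/π_1 = (4/17)/(2/19) = 38/17. Together with π_1 + π_2 = 1:
  π_1 = (2/19)/(4/17 + 2/19) = (2/19)/(110/323) = 17/55,
  π_2 = (4/17)/(4/17 + 2/19) = (4/17)/(110/323) = 38/55.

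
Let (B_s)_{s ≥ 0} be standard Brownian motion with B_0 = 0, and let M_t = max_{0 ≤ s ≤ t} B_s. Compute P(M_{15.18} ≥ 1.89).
P(M_{15.18} ≥ 1.89) = 2·P(B_{15.18} ≥ 1.89) = 2(1 − Φ(1.89/√15.18)) ≈ 0.6276

By the reflection principle for Brownian motion, P(M_t ≥ a) = 2 · P(B_t ≥ a) for a ≥ 0. Since B_t ~ N(0, t), P(B_t ≥ 1.89) = 1 − Φ(1.89/√t) = 1 − Φ(1.89/√15.18) = 1 − Φ(0.4851). So
  P(M_{15.18} ≥ 1.89) = 2(1 − Φ(0.4851)) ≈ 0.6276.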